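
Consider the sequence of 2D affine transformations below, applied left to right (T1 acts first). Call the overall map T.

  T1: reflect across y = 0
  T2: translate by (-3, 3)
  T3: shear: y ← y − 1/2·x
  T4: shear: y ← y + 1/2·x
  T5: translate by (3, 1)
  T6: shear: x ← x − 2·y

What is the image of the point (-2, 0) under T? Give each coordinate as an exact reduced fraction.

T(p) = (-10, 4)

T1 reflect across y = 0: (-2, 0) → (-2, 0)
T2 translate by (-3, 3): (-2, 0) → (-5, 3)
T3 shear: y ← y − 1/2·x: (-5, 3) → (-5, 11/2)
T4 shear: y ← y + 1/2·x: (-5, 11/2) → (-5, 3)
T5 translate by (3, 1): (-5, 3) → (-2, 4)
T6 shear: x ← x − 2·y: (-2, 4) → (-10, 4)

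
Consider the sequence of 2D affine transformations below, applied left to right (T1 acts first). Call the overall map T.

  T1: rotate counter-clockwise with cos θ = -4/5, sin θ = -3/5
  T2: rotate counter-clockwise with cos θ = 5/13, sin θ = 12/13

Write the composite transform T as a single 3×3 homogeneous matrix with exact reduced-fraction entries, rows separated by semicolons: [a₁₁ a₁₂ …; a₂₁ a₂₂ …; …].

T = [16/65 63/65 0; -63/65 16/65 0; 0 0 1]

T1 = [-4/5 3/5 0; -3/5 -4/5 0; 0 0 1]
T2·T1 = [16/65 63/65 0; -63/65 16/65 0; 0 0 1]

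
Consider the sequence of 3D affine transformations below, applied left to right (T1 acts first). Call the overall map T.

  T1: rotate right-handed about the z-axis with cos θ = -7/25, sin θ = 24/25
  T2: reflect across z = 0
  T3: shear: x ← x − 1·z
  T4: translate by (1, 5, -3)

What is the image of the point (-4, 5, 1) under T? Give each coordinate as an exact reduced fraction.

T(p) = (-42/25, -6/25, -4)

T1 rotate right-handed about the z-axis with cos θ = -7/25, sin θ = 24/25: (-4, 5, 1) → (-92/25, -131/25, 1)
T2 reflect across z = 0: (-92/25, -131/25, 1) → (-92/25, -131/25, -1)
T3 shear: x ← x − 1·z: (-92/25, -131/25, -1) → (-67/25, -131/25, -1)
T4 translate by (1, 5, -3): (-67/25, -131/25, -1) → (-42/25, -6/25, -4)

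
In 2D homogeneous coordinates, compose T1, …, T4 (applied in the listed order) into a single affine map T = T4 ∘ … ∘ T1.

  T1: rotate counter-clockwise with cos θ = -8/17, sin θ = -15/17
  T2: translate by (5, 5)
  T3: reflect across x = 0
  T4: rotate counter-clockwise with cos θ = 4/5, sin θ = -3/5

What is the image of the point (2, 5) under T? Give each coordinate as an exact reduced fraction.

T1 rotate counter-clockwise with cos θ = -8/17, sin θ = -15/17: (2, 5) → (59/17, -70/17)
T2 translate by (5, 5): (59/17, -70/17) → (144/17, 15/17)
T3 reflect across x = 0: (144/17, 15/17) → (-144/17, 15/17)
T4 rotate counter-clockwise with cos θ = 4/5, sin θ = -3/5: (-144/17, 15/17) → (-531/85, 492/85)

T(p) = (-531/85, 492/85)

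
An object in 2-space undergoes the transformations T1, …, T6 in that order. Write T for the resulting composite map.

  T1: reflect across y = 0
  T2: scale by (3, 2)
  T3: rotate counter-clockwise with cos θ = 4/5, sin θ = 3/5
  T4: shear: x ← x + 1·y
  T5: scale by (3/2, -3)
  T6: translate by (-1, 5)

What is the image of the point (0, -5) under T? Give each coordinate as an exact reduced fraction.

T1 reflect across y = 0: (0, -5) → (0, 5)
T2 scale by (3, 2): (0, 5) → (0, 10)
T3 rotate counter-clockwise with cos θ = 4/5, sin θ = 3/5: (0, 10) → (-6, 8)
T4 shear: x ← x + 1·y: (-6, 8) → (2, 8)
T5 scale by (3/2, -3): (2, 8) → (3, -24)
T6 translate by (-1, 5): (3, -24) → (2, -19)

T(p) = (2, -19)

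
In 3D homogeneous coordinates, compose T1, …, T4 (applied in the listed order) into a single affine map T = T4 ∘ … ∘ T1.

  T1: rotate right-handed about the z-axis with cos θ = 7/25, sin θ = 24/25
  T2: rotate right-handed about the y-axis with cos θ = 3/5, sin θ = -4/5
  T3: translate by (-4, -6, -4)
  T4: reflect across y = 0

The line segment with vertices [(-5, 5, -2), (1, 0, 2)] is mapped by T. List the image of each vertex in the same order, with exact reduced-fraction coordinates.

image vertices: (-153/25, 47/5, -254/25), (-679/125, 126/25, -322/125)

T1 rotate right-handed about the z-axis with cos θ = 7/25, sin θ = 24/25: (-5, 5, -2) → (-31/5, -17/5, -2); (1, 0, 2) → (7/25, 24/25, 2)
T2 rotate right-handed about the y-axis with cos θ = 3/5, sin θ = -4/5: (-31/5, -17/5, -2) → (-53/25, -17/5, -154/25); (7/25, 24/25, 2) → (-179/125, 24/25, 178/125)
T3 translate by (-4, -6, -4): (-53/25, -17/5, -154/25) → (-153/25, -47/5, -254/25); (-179/125, 24/25, 178/125) → (-679/125, -126/25, -322/125)
T4 reflect across y = 0: (-153/25, -47/5, -254/25) → (-153/25, 47/5, -254/25); (-679/125, -126/25, -322/125) → (-679/125, 126/25, -322/125)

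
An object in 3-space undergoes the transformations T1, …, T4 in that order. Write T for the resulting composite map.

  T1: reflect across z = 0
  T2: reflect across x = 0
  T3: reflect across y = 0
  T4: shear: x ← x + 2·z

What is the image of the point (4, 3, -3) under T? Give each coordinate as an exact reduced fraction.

T(p) = (2, -3, 3)

T1 reflect across z = 0: (4, 3, -3) → (4, 3, 3)
T2 reflect across x = 0: (4, 3, 3) → (-4, 3, 3)
T3 reflect across y = 0: (-4, 3, 3) → (-4, -3, 3)
T4 shear: x ← x + 2·z: (-4, -3, 3) → (2, -3, 3)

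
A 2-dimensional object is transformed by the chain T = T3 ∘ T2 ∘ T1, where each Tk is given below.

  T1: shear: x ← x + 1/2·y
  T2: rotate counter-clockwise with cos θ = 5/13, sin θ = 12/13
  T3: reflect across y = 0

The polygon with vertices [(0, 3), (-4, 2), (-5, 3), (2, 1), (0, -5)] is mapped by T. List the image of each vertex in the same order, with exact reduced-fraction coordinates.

T1 shear: x ← x + 1/2·y: (0, 3) → (3/2, 3); (-4, 2) → (-3, 2); (-5, 3) → (-7/2, 3); (2, 1) → (5/2, 1); (0, -5) → (-5/2, -5)
T2 rotate counter-clockwise with cos θ = 5/13, sin θ = 12/13: (3/2, 3) → (-57/26, 33/13); (-3, 2) → (-3, -2); (-7/2, 3) → (-107/26, -27/13); (5/2, 1) → (1/26, 35/13); (-5/2, -5) → (95/26, -55/13)
T3 reflect across y = 0: (-57/26, 33/13) → (-57/26, -33/13); (-3, -2) → (-3, 2); (-107/26, -27/13) → (-107/26, 27/13); (1/26, 35/13) → (1/26, -35/13); (95/26, -55/13) → (95/26, 55/13)

image vertices: (-57/26, -33/13), (-3, 2), (-107/26, 27/13), (1/26, -35/13), (95/26, 55/13)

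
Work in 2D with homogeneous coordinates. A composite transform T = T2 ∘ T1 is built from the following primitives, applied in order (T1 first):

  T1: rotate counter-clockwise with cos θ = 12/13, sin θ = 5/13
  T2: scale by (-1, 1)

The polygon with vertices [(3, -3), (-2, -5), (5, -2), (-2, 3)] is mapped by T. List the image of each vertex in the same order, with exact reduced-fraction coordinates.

image vertices: (-51/13, -21/13), (-1/13, -70/13), (-70/13, 1/13), (3, 2)

T1 rotate counter-clockwise with cos θ = 12/13, sin θ = 5/13: (3, -3) → (51/13, -21/13); (-2, -5) → (1/13, -70/13); (5, -2) → (70/13, 1/13); (-2, 3) → (-3, 2)
T2 scale by (-1, 1): (51/13, -21/13) → (-51/13, -21/13); (1/13, -70/13) → (-1/13, -70/13); (70/13, 1/13) → (-70/13, 1/13); (-3, 2) → (3, 2)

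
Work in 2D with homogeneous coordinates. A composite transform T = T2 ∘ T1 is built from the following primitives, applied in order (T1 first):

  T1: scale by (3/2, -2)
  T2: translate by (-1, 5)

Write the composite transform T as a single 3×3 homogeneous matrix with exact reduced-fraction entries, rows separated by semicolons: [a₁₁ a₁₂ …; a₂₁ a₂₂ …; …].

T = [3/2 0 -1; 0 -2 5; 0 0 1]

T1 = [3/2 0 0; 0 -2 0; 0 0 1]
T2·T1 = [3/2 0 -1; 0 -2 5; 0 0 1]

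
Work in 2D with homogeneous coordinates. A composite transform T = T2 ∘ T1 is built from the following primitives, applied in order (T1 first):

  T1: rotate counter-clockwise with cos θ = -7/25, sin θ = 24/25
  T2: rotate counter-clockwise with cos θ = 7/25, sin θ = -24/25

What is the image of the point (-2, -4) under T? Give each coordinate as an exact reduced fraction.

T1 rotate counter-clockwise with cos θ = -7/25, sin θ = 24/25: (-2, -4) → (22/5, -4/5)
T2 rotate counter-clockwise with cos θ = 7/25, sin θ = -24/25: (22/5, -4/5) → (58/125, -556/125)

T(p) = (58/125, -556/125)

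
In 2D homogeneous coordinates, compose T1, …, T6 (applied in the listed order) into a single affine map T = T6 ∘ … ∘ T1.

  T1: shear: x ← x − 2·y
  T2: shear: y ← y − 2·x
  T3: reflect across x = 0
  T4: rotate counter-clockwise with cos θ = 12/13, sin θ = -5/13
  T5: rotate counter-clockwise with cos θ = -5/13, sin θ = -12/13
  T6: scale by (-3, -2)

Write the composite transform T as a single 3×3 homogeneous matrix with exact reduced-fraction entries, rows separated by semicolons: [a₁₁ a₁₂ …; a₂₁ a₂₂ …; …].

T = [354/169 -1065/169 0; -718/169 1676/169 0; 0 0 1]

T1 = [1 -2 0; 0 1 0; 0 0 1]
T2·T1 = [1 -2 0; -2 5 0; 0 0 1]
T3·…·T1 = [-1 2 0; -2 5 0; 0 0 1]
T4·…·T1 = [-22/13 49/13 0; -19/13 50/13 0; 0 0 1]
T5·…·T1 = [-118/169 355/169 0; 359/169 -838/169 0; 0 0 1]
T6·…·T1 = [354/169 -1065/169 0; -718/169 1676/169 0; 0 0 1]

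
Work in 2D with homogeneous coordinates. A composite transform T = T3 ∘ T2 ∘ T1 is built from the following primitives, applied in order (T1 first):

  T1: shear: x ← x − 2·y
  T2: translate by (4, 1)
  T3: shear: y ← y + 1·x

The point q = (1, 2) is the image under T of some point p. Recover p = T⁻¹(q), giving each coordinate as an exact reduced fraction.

T1 = [1 -2 0; 0 1 0; 0 0 1]
T2·T1 = [1 -2 4; 0 1 1; 0 0 1]
T3·…·T1 = [1 -2 4; 1 -1 5; 0 0 1]
det M = 1; M⁻¹ = [-1 2 -6; -1 1 -1; 0 0 1]
M⁻¹ · (1, 2)ᵀ = (-3, 0)ᵀ

p = (-3, 0)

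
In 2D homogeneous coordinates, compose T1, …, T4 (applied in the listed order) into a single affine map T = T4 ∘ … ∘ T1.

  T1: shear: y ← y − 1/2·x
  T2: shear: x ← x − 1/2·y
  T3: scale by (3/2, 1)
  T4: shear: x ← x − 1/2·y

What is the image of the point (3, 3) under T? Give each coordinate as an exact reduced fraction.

T1 shear: y ← y − 1/2·x: (3, 3) → (3, 3/2)
T2 shear: x ← x − 1/2·y: (3, 3/2) → (9/4, 3/2)
T3 scale by (3/2, 1): (9/4, 3/2) → (27/8, 3/2)
T4 shear: x ← x − 1/2·y: (27/8, 3/2) → (21/8, 3/2)

T(p) = (21/8, 3/2)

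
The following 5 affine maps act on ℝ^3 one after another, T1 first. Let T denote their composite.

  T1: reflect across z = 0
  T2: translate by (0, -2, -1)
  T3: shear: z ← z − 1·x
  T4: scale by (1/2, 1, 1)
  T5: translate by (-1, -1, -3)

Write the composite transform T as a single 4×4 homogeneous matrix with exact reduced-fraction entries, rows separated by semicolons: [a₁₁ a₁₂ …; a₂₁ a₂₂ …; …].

T1 = [1 0 0 0; 0 1 0 0; 0 0 -1 0; 0 0 0 1]
T2·T1 = [1 0 0 0; 0 1 0 -2; 0 0 -1 -1; 0 0 0 1]
T3·…·T1 = [1 0 0 0; 0 1 0 -2; -1 0 -1 -1; 0 0 0 1]
T4·…·T1 = [1/2 0 0 0; 0 1 0 -2; -1 0 -1 -1; 0 0 0 1]
T5·…·T1 = [1/2 0 0 -1; 0 1 0 -3; -1 0 -1 -4; 0 0 0 1]

T = [1/2 0 0 -1; 0 1 0 -3; -1 0 -1 -4; 0 0 0 1]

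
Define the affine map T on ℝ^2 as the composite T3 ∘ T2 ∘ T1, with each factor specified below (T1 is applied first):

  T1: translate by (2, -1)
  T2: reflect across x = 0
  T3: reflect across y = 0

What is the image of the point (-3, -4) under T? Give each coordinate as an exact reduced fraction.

T1 translate by (2, -1): (-3, -4) → (-1, -5)
T2 reflect across x = 0: (-1, -5) → (1, -5)
T3 reflect across y = 0: (1, -5) → (1, 5)

T(p) = (1, 5)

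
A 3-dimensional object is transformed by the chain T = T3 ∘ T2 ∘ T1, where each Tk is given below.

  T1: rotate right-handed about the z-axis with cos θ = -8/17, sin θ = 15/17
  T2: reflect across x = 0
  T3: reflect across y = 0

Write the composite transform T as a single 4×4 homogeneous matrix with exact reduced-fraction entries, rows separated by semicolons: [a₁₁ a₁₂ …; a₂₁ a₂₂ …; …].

T = [8/17 15/17 0 0; -15/17 8/17 0 0; 0 0 1 0; 0 0 0 1]

T1 = [-8/17 -15/17 0 0; 15/17 -8/17 0 0; 0 0 1 0; 0 0 0 1]
T2·T1 = [8/17 15/17 0 0; 15/17 -8/17 0 0; 0 0 1 0; 0 0 0 1]
T3·…·T1 = [8/17 15/17 0 0; -15/17 8/17 0 0; 0 0 1 0; 0 0 0 1]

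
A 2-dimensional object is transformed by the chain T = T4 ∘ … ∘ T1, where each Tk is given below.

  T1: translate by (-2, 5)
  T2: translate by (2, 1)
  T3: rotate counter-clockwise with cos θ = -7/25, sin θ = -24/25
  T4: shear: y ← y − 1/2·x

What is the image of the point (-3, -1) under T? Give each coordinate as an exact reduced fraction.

T1 translate by (-2, 5): (-3, -1) → (-5, 4)
T2 translate by (2, 1): (-5, 4) → (-3, 5)
T3 rotate counter-clockwise with cos θ = -7/25, sin θ = -24/25: (-3, 5) → (141/25, 37/25)
T4 shear: y ← y − 1/2·x: (141/25, 37/25) → (141/25, -67/50)

T(p) = (141/25, -67/50)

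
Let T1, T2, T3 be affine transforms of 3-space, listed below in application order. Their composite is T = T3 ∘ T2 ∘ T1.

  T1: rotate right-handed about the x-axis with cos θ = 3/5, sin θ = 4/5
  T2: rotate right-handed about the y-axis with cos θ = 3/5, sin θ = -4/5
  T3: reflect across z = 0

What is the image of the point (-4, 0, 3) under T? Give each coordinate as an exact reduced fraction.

T1 rotate right-handed about the x-axis with cos θ = 3/5, sin θ = 4/5: (-4, 0, 3) → (-4, -12/5, 9/5)
T2 rotate right-handed about the y-axis with cos θ = 3/5, sin θ = -4/5: (-4, -12/5, 9/5) → (-96/25, -12/5, -53/25)
T3 reflect across z = 0: (-96/25, -12/5, -53/25) → (-96/25, -12/5, 53/25)

T(p) = (-96/25, -12/5, 53/25)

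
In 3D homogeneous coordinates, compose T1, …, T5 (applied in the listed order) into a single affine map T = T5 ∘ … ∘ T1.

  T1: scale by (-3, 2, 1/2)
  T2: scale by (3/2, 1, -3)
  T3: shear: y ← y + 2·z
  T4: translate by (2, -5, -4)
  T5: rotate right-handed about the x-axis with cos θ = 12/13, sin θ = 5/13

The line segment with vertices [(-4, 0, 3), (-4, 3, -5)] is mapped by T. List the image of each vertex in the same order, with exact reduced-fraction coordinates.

image vertices: (20, -251/26, -172/13), (20, 349/26, 122/13)

T1 scale by (-3, 2, 1/2): (-4, 0, 3) → (12, 0, 3/2); (-4, 3, -5) → (12, 6, -5/2)
T2 scale by (3/2, 1, -3): (12, 0, 3/2) → (18, 0, -9/2); (12, 6, -5/2) → (18, 6, 15/2)
T3 shear: y ← y + 2·z: (18, 0, -9/2) → (18, -9, -9/2); (18, 6, 15/2) → (18, 21, 15/2)
T4 translate by (2, -5, -4): (18, -9, -9/2) → (20, -14, -17/2); (18, 21, 15/2) → (20, 16, 7/2)
T5 rotate right-handed about the x-axis with cos θ = 12/13, sin θ = 5/13: (20, -14, -17/2) → (20, -251/26, -172/13); (20, 16, 7/2) → (20, 349/26, 122/13)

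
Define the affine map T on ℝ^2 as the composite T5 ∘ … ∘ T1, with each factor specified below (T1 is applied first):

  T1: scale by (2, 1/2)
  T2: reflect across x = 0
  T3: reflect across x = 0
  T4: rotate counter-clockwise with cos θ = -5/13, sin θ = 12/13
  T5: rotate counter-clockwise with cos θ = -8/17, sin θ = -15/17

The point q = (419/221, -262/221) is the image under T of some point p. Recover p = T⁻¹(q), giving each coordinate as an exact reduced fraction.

T1 = [2 0 0; 0 1/2 0; 0 0 1]
T2·T1 = [-2 0 0; 0 1/2 0; 0 0 1]
T3·…·T1 = [2 0 0; 0 1/2 0; 0 0 1]
T4·…·T1 = [-10/13 -6/13 0; 24/13 -5/26 0; 0 0 1]
T5·…·T1 = [440/221 21/442 0; -42/221 110/221 0; 0 0 1]
det M = 1; M⁻¹ = [110/221 -21/442 0; 42/221 440/221 0; 0 0 1]
M⁻¹ · (419/221, -262/221)ᵀ = (1, -2)ᵀ

p = (1, -2)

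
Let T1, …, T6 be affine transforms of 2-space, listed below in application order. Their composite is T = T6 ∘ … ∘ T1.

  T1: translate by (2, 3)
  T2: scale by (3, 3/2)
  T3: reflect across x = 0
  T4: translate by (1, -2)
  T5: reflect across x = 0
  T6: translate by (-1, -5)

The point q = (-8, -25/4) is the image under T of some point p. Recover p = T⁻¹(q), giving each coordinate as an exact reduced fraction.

p = (-4, -5/2)

T1 = [1 0 2; 0 1 3; 0 0 1]
T2·T1 = [3 0 6; 0 3/2 9/2; 0 0 1]
T3·…·T1 = [-3 0 -6; 0 3/2 9/2; 0 0 1]
T4·…·T1 = [-3 0 -5; 0 3/2 5/2; 0 0 1]
T5·…·T1 = [3 0 5; 0 3/2 5/2; 0 0 1]
T6·…·T1 = [3 0 4; 0 3/2 -5/2; 0 0 1]
det M = 9/2; M⁻¹ = [1/3 0 -4/3; 0 2/3 5/3; 0 0 1]
M⁻¹ · (-8, -25/4)ᵀ = (-4, -5/2)ᵀ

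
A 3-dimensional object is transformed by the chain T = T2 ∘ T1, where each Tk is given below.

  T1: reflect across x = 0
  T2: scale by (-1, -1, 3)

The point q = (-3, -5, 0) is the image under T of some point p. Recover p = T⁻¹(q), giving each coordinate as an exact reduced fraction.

p = (-3, 5, 0)

T1 = [-1 0 0 0; 0 1 0 0; 0 0 1 0; 0 0 0 1]
T2·T1 = [1 0 0 0; 0 -1 0 0; 0 0 3 0; 0 0 0 1]
det M = -3; M⁻¹ = [1 0 0 0; 0 -1 0 0; 0 0 1/3 0; 0 0 0 1]
M⁻¹ · (-3, -5, 0)ᵀ = (-3, 5, 0)ᵀ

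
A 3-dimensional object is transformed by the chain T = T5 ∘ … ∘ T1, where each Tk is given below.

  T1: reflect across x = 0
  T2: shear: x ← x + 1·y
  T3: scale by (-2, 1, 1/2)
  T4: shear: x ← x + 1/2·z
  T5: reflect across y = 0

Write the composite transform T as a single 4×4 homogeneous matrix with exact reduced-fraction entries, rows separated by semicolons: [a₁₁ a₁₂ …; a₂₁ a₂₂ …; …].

T1 = [-1 0 0 0; 0 1 0 0; 0 0 1 0; 0 0 0 1]
T2·T1 = [-1 1 0 0; 0 1 0 0; 0 0 1 0; 0 0 0 1]
T3·…·T1 = [2 -2 0 0; 0 1 0 0; 0 0 1/2 0; 0 0 0 1]
T4·…·T1 = [2 -2 1/4 0; 0 1 0 0; 0 0 1/2 0; 0 0 0 1]
T5·…·T1 = [2 -2 1/4 0; 0 -1 0 0; 0 0 1/2 0; 0 0 0 1]

T = [2 -2 1/4 0; 0 -1 0 0; 0 0 1/2 0; 0 0 0 1]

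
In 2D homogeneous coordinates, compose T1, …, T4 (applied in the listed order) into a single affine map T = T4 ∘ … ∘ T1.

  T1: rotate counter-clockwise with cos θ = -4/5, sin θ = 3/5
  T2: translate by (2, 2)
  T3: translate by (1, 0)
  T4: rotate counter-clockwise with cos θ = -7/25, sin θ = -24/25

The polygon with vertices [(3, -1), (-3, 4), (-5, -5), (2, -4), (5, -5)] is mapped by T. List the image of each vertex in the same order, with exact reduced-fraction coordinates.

T1 rotate counter-clockwise with cos θ = -4/5, sin θ = 3/5: (3, -1) → (-9/5, 13/5); (-3, 4) → (0, -5); (-5, -5) → (7, 1); (2, -4) → (4/5, 22/5); (5, -5) → (-1, 7)
T2 translate by (2, 2): (-9/5, 13/5) → (1/5, 23/5); (0, -5) → (2, -3); (7, 1) → (9, 3); (4/5, 22/5) → (14/5, 32/5); (-1, 7) → (1, 9)
T3 translate by (1, 0): (1/5, 23/5) → (6/5, 23/5); (2, -3) → (3, -3); (9, 3) → (10, 3); (14/5, 32/5) → (19/5, 32/5); (1, 9) → (2, 9)
T4 rotate counter-clockwise with cos θ = -7/25, sin θ = -24/25: (6/5, 23/5) → (102/25, -61/25); (3, -3) → (-93/25, -51/25); (10, 3) → (2/25, -261/25); (19/5, 32/5) → (127/25, -136/25); (2, 9) → (202/25, -111/25)

image vertices: (102/25, -61/25), (-93/25, -51/25), (2/25, -261/25), (127/25, -136/25), (202/25, -111/25)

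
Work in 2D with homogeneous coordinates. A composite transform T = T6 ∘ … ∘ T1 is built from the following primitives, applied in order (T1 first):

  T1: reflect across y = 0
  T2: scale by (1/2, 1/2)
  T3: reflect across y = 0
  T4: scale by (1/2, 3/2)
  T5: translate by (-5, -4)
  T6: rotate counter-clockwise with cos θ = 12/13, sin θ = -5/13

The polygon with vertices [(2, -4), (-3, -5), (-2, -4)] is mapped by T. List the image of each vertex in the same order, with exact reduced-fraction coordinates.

T1 reflect across y = 0: (2, -4) → (2, 4); (-3, -5) → (-3, 5); (-2, -4) → (-2, 4)
T2 scale by (1/2, 1/2): (2, 4) → (1, 2); (-3, 5) → (-3/2, 5/2); (-2, 4) → (-1, 2)
T3 reflect across y = 0: (1, 2) → (1, -2); (-3/2, 5/2) → (-3/2, -5/2); (-1, 2) → (-1, -2)
T4 scale by (1/2, 3/2): (1, -2) → (1/2, -3); (-3/2, -5/2) → (-3/4, -15/4); (-1, -2) → (-1/2, -3)
T5 translate by (-5, -4): (1/2, -3) → (-9/2, -7); (-3/4, -15/4) → (-23/4, -31/4); (-1/2, -3) → (-11/2, -7)
T6 rotate counter-clockwise with cos θ = 12/13, sin θ = -5/13: (-9/2, -7) → (-89/13, -123/26); (-23/4, -31/4) → (-431/52, -257/52); (-11/2, -7) → (-101/13, -113/26)

image vertices: (-89/13, -123/26), (-431/52, -257/52), (-101/13, -113/26)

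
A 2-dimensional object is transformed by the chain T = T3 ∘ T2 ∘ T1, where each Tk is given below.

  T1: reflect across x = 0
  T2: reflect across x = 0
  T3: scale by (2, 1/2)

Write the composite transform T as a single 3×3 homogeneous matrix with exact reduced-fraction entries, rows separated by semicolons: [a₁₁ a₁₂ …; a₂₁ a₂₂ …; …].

T = [2 0 0; 0 1/2 0; 0 0 1]

T1 = [-1 0 0; 0 1 0; 0 0 1]
T2·T1 = [1 0 0; 0 1 0; 0 0 1]
T3·…·T1 = [2 0 0; 0 1/2 0; 0 0 1]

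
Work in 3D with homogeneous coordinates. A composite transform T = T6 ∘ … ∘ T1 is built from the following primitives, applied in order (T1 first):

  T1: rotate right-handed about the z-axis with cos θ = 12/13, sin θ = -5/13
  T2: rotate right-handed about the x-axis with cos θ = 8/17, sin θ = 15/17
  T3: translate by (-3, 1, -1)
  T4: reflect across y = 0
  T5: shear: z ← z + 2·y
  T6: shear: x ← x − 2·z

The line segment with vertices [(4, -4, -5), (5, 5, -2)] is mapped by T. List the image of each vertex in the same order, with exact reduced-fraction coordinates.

image vertices: (5943/221, -652/221, -3065/221), (4154/221, -891/221, -1686/221)

T1 rotate right-handed about the z-axis with cos θ = 12/13, sin θ = -5/13: (4, -4, -5) → (28/13, -68/13, -5); (5, 5, -2) → (85/13, 35/13, -2)
T2 rotate right-handed about the x-axis with cos θ = 8/17, sin θ = 15/17: (28/13, -68/13, -5) → (28/13, 431/221, -1540/221); (85/13, 35/13, -2) → (85/13, 670/221, 317/221)
T3 translate by (-3, 1, -1): (28/13, 431/221, -1540/221) → (-11/13, 652/221, -1761/221); (85/13, 670/221, 317/221) → (46/13, 891/221, 96/221)
T4 reflect across y = 0: (-11/13, 652/221, -1761/221) → (-11/13, -652/221, -1761/221); (46/13, 891/221, 96/221) → (46/13, -891/221, 96/221)
T5 shear: z ← z + 2·y: (-11/13, -652/221, -1761/221) → (-11/13, -652/221, -3065/221); (46/13, -891/221, 96/221) → (46/13, -891/221, -1686/221)
T6 shear: x ← x − 2·z: (-11/13, -652/221, -3065/221) → (5943/221, -652/221, -3065/221); (46/13, -891/221, -1686/221) → (4154/221, -891/221, -1686/221)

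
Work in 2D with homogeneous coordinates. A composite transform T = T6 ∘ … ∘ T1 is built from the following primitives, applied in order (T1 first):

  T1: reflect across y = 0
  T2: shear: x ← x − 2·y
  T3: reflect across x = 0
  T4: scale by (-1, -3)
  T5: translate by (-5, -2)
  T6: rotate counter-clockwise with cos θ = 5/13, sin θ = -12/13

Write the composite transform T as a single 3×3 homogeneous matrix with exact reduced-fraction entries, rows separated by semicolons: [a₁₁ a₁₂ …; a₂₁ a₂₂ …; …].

T = [5/13 46/13 -49/13; -12/13 -9/13 50/13; 0 0 1]

T1 = [1 0 0; 0 -1 0; 0 0 1]
T2·T1 = [1 2 0; 0 -1 0; 0 0 1]
T3·…·T1 = [-1 -2 0; 0 -1 0; 0 0 1]
T4·…·T1 = [1 2 0; 0 3 0; 0 0 1]
T5·…·T1 = [1 2 -5; 0 3 -2; 0 0 1]
T6·…·T1 = [5/13 46/13 -49/13; -12/13 -9/13 50/13; 0 0 1]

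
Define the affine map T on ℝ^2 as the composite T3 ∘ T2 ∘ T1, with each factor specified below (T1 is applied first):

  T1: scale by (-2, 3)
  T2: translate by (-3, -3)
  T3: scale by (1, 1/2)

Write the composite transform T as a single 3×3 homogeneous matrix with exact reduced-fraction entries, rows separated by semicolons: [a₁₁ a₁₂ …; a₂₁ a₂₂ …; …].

T1 = [-2 0 0; 0 3 0; 0 0 1]
T2·T1 = [-2 0 -3; 0 3 -3; 0 0 1]
T3·…·T1 = [-2 0 -3; 0 3/2 -3/2; 0 0 1]

T = [-2 0 -3; 0 3/2 -3/2; 0 0 1]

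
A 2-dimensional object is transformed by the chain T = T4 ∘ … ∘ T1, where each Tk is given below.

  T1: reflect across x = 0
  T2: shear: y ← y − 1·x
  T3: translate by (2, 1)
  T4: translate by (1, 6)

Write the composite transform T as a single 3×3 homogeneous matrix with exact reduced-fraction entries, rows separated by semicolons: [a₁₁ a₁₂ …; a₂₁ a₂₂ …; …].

T = [-1 0 3; 1 1 7; 0 0 1]

T1 = [-1 0 0; 0 1 0; 0 0 1]
T2·T1 = [-1 0 0; 1 1 0; 0 0 1]
T3·…·T1 = [-1 0 2; 1 1 1; 0 0 1]
T4·…·T1 = [-1 0 3; 1 1 7; 0 0 1]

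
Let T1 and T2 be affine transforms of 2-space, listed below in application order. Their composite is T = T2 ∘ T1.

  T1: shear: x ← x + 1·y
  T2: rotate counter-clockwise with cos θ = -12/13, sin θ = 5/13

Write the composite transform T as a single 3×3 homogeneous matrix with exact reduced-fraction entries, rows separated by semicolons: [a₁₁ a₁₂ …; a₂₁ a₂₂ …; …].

T = [-12/13 -17/13 0; 5/13 -7/13 0; 0 0 1]

T1 = [1 1 0; 0 1 0; 0 0 1]
T2·T1 = [-12/13 -17/13 0; 5/13 -7/13 0; 0 0 1]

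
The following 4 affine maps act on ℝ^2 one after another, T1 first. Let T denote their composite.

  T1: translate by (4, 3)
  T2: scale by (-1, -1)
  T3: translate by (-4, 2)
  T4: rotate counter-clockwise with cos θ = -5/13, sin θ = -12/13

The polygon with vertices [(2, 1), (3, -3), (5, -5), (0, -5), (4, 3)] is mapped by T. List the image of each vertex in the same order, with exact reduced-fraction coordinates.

image vertices: (2, 10), (79/13, 122/13), (113/13, 136/13), (88/13, 76/13), (12/13, 164/13)

T1 translate by (4, 3): (2, 1) → (6, 4); (3, -3) → (7, 0); (5, -5) → (9, -2); (0, -5) → (4, -2); (4, 3) → (8, 6)
T2 scale by (-1, -1): (6, 4) → (-6, -4); (7, 0) → (-7, 0); (9, -2) → (-9, 2); (4, -2) → (-4, 2); (8, 6) → (-8, -6)
T3 translate by (-4, 2): (-6, -4) → (-10, -2); (-7, 0) → (-11, 2); (-9, 2) → (-13, 4); (-4, 2) → (-8, 4); (-8, -6) → (-12, -4)
T4 rotate counter-clockwise with cos θ = -5/13, sin θ = -12/13: (-10, -2) → (2, 10); (-11, 2) → (79/13, 122/13); (-13, 4) → (113/13, 136/13); (-8, 4) → (88/13, 76/13); (-12, -4) → (12/13, 164/13)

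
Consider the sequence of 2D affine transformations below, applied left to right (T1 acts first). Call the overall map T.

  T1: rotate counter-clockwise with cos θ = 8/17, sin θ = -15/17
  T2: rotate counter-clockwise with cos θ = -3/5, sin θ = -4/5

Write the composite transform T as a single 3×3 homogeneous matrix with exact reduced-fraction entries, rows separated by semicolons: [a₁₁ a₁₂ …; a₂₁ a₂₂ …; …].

T = [-84/85 -13/85 0; 13/85 -84/85 0; 0 0 1]

T1 = [8/17 15/17 0; -15/17 8/17 0; 0 0 1]
T2·T1 = [-84/85 -13/85 0; 13/85 -84/85 0; 0 0 1]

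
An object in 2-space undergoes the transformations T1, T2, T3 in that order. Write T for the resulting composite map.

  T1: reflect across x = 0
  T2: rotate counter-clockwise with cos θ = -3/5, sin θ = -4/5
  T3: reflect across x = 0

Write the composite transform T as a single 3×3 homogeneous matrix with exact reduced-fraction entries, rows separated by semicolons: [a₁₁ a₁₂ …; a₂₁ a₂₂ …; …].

T = [-3/5 -4/5 0; 4/5 -3/5 0; 0 0 1]

T1 = [-1 0 0; 0 1 0; 0 0 1]
T2·T1 = [3/5 4/5 0; 4/5 -3/5 0; 0 0 1]
T3·…·T1 = [-3/5 -4/5 0; 4/5 -3/5 0; 0 0 1]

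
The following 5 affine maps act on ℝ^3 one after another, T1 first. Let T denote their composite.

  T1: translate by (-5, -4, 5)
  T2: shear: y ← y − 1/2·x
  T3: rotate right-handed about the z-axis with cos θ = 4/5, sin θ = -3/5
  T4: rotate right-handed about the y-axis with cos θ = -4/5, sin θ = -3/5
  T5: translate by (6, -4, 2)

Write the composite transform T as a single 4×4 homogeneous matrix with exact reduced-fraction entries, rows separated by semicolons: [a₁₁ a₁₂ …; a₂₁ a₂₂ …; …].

T1 = [1 0 0 -5; 0 1 0 -4; 0 0 1 5; 0 0 0 1]
T2·T1 = [1 0 0 -5; -1/2 1 0 -3/2; 0 0 1 5; 0 0 0 1]
T3·…·T1 = [1/2 3/5 0 -49/10; -1 4/5 0 9/5; 0 0 1 5; 0 0 0 1]
T4·…·T1 = [-2/5 -12/25 -3/5 23/25; -1 4/5 0 9/5; 3/10 9/25 -4/5 -347/50; 0 0 0 1]
T5·…·T1 = [-2/5 -12/25 -3/5 173/25; -1 4/5 0 -11/5; 3/10 9/25 -4/5 -247/50; 0 0 0 1]

T = [-2/5 -12/25 -3/5 173/25; -1 4/5 0 -11/5; 3/10 9/25 -4/5 -247/50; 0 0 0 1]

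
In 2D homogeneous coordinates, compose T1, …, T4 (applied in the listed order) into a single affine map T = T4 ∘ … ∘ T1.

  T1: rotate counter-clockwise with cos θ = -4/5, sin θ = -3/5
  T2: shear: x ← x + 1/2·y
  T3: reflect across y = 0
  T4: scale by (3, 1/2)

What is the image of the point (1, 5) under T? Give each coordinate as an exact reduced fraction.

T(p) = (-3/10, 23/10)

T1 rotate counter-clockwise with cos θ = -4/5, sin θ = -3/5: (1, 5) → (11/5, -23/5)
T2 shear: x ← x + 1/2·y: (11/5, -23/5) → (-1/10, -23/5)
T3 reflect across y = 0: (-1/10, -23/5) → (-1/10, 23/5)
T4 scale by (3, 1/2): (-1/10, 23/5) → (-3/10, 23/10)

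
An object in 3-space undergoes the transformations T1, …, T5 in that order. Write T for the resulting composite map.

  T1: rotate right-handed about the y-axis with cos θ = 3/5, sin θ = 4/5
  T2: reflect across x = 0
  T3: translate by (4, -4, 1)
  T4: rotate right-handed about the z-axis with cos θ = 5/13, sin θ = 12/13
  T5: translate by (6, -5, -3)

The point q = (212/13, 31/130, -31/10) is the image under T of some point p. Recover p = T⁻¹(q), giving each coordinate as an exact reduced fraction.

p = (-2, -7/2, -9/2)

T1 = [3/5 0 4/5 0; 0 1 0 0; -4/5 0 3/5 0; 0 0 0 1]
T2·T1 = [-3/5 0 -4/5 0; 0 1 0 0; -4/5 0 3/5 0; 0 0 0 1]
T3·…·T1 = [-3/5 0 -4/5 4; 0 1 0 -4; -4/5 0 3/5 1; 0 0 0 1]
T4·…·T1 = [-3/13 -12/13 -4/13 68/13; -36/65 5/13 -48/65 28/13; -4/5 0 3/5 1; 0 0 0 1]
T5·…·T1 = [-3/13 -12/13 -4/13 146/13; -36/65 5/13 -48/65 -37/13; -4/5 0 3/5 -2; 0 0 0 1]
det M = -1; M⁻¹ = [-3/13 -36/65 -4/5 -38/65; -12/13 5/13 0 149/13; -4/13 -48/65 3/5 166/65; 0 0 0 1]
M⁻¹ · (212/13, 31/130, -31/10)ᵀ = (-2, -7/2, -9/2)ᵀ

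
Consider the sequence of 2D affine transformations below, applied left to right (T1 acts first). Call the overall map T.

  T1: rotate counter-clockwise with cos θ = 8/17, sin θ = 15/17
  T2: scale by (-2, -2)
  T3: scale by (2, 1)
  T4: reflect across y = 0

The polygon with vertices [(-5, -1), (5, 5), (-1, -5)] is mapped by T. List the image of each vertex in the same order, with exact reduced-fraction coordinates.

image vertices: (100/17, -166/17), (140/17, 230/17), (-268/17, -110/17)

T1 rotate counter-clockwise with cos θ = 8/17, sin θ = 15/17: (-5, -1) → (-25/17, -83/17); (5, 5) → (-35/17, 115/17); (-1, -5) → (67/17, -55/17)
T2 scale by (-2, -2): (-25/17, -83/17) → (50/17, 166/17); (-35/17, 115/17) → (70/17, -230/17); (67/17, -55/17) → (-134/17, 110/17)
T3 scale by (2, 1): (50/17, 166/17) → (100/17, 166/17); (70/17, -230/17) → (140/17, -230/17); (-134/17, 110/17) → (-268/17, 110/17)
T4 reflect across y = 0: (100/17, 166/17) → (100/17, -166/17); (140/17, -230/17) → (140/17, 230/17); (-268/17, 110/17) → (-268/17, -110/17)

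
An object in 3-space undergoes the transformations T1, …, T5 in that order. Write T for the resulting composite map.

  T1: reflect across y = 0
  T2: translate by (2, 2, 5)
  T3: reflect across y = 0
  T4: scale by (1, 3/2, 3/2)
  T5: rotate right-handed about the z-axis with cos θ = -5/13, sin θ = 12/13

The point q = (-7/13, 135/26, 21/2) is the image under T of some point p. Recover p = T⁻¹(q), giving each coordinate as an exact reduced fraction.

T1 = [1 0 0 0; 0 -1 0 0; 0 0 1 0; 0 0 0 1]
T2·T1 = [1 0 0 2; 0 -1 0 2; 0 0 1 5; 0 0 0 1]
T3·…·T1 = [1 0 0 2; 0 1 0 -2; 0 0 1 5; 0 0 0 1]
T4·…·T1 = [1 0 0 2; 0 3/2 0 -3; 0 0 3/2 15/2; 0 0 0 1]
T5·…·T1 = [-5/13 -18/13 0 2; 12/13 -15/26 0 3; 0 0 3/2 15/2; 0 0 0 1]
det M = 9/4; M⁻¹ = [-5/13 12/13 0 -2; -8/13 -10/39 0 2; 0 0 2/3 -5; 0 0 0 1]
M⁻¹ · (-7/13, 135/26, 21/2)ᵀ = (3, 1, 2)ᵀ

p = (3, 1, 2)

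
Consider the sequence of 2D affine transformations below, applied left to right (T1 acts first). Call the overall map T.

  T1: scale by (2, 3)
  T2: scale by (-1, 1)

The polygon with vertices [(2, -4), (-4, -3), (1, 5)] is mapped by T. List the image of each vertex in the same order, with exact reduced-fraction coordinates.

image vertices: (-4, -12), (8, -9), (-2, 15)

T1 scale by (2, 3): (2, -4) → (4, -12); (-4, -3) → (-8, -9); (1, 5) → (2, 15)
T2 scale by (-1, 1): (4, -12) → (-4, -12); (-8, -9) → (8, -9); (2, 15) → (-2, 15)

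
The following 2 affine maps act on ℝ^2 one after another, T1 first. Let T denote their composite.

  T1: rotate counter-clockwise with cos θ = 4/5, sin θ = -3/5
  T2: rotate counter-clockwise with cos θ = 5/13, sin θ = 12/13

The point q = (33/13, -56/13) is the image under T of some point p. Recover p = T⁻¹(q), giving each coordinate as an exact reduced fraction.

p = (0, -5)

T1 = [4/5 3/5 0; -3/5 4/5 0; 0 0 1]
T2·T1 = [56/65 -33/65 0; 33/65 56/65 0; 0 0 1]
det M = 1; M⁻¹ = [56/65 33/65 0; -33/65 56/65 0; 0 0 1]
M⁻¹ · (33/13, -56/13)ᵀ = (0, -5)ᵀ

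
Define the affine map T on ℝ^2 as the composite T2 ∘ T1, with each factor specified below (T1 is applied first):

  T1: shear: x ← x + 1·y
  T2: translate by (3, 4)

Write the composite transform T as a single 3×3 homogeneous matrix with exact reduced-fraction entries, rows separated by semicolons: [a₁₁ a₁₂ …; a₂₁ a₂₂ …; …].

T = [1 1 3; 0 1 4; 0 0 1]

T1 = [1 1 0; 0 1 0; 0 0 1]
T2·T1 = [1 1 3; 0 1 4; 0 0 1]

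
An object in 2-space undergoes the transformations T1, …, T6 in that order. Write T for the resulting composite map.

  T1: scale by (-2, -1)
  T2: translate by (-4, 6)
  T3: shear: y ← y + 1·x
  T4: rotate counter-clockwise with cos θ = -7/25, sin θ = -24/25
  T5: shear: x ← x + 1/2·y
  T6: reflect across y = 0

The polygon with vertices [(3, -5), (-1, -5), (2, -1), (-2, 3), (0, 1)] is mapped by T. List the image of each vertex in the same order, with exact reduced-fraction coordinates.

T1 scale by (-2, -1): (3, -5) → (-6, 5); (-1, -5) → (2, 5); (2, -1) → (-4, 1); (-2, 3) → (4, -3); (0, 1) → (0, -1)
T2 translate by (-4, 6): (-6, 5) → (-10, 11); (2, 5) → (-2, 11); (-4, 1) → (-8, 7); (4, -3) → (0, 3); (0, -1) → (-4, 5)
T3 shear: y ← y + 1·x: (-10, 11) → (-10, 1); (-2, 11) → (-2, 9); (-8, 7) → (-8, -1); (0, 3) → (0, 3); (-4, 5) → (-4, 1)
T4 rotate counter-clockwise with cos θ = -7/25, sin θ = -24/25: (-10, 1) → (94/25, 233/25); (-2, 9) → (46/5, -3/5); (-8, -1) → (32/25, 199/25); (0, 3) → (72/25, -21/25); (-4, 1) → (52/25, 89/25)
T5 shear: x ← x + 1/2·y: (94/25, 233/25) → (421/50, 233/25); (46/5, -3/5) → (89/10, -3/5); (32/25, 199/25) → (263/50, 199/25); (72/25, -21/25) → (123/50, -21/25); (52/25, 89/25) → (193/50, 89/25)
T6 reflect across y = 0: (421/50, 233/25) → (421/50, -233/25); (89/10, -3/5) → (89/10, 3/5); (263/50, 199/25) → (263/50, -199/25); (123/50, -21/25) → (123/50, 21/25); (193/50, 89/25) → (193/50, -89/25)

image vertices: (421/50, -233/25), (89/10, 3/5), (263/50, -199/25), (123/50, 21/25), (193/50, -89/25)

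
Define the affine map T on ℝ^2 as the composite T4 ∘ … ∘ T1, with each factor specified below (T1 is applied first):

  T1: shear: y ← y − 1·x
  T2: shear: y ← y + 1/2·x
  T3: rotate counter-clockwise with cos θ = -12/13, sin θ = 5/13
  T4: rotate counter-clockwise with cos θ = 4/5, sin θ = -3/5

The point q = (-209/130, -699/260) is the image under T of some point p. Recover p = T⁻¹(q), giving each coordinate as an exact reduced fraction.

T1 = [1 0 0; -1 1 0; 0 0 1]
T2·T1 = [1 0 0; -1/2 1 0; 0 0 1]
T3·…·T1 = [-19/26 -5/13 0; 11/13 -12/13 0; 0 0 1]
T4·…·T1 = [-1/13 -56/65 0; 29/26 -33/65 0; 0 0 1]
det M = 1; M⁻¹ = [-33/65 56/65 0; -29/26 -1/13 0; 0 0 1]
M⁻¹ · (-209/130, -699/260)ᵀ = (-3/2, 2)ᵀ

p = (-3/2, 2)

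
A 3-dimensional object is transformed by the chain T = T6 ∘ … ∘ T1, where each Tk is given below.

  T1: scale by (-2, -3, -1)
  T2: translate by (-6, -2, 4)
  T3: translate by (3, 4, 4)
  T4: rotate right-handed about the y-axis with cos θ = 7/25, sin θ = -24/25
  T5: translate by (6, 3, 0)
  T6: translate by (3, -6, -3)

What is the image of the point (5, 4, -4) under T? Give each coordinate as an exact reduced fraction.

T(p) = (-154/25, -13, -303/25)

T1 scale by (-2, -3, -1): (5, 4, -4) → (-10, -12, 4)
T2 translate by (-6, -2, 4): (-10, -12, 4) → (-16, -14, 8)
T3 translate by (3, 4, 4): (-16, -14, 8) → (-13, -10, 12)
T4 rotate right-handed about the y-axis with cos θ = 7/25, sin θ = -24/25: (-13, -10, 12) → (-379/25, -10, -228/25)
T5 translate by (6, 3, 0): (-379/25, -10, -228/25) → (-229/25, -7, -228/25)
T6 translate by (3, -6, -3): (-229/25, -7, -228/25) → (-154/25, -13, -303/25)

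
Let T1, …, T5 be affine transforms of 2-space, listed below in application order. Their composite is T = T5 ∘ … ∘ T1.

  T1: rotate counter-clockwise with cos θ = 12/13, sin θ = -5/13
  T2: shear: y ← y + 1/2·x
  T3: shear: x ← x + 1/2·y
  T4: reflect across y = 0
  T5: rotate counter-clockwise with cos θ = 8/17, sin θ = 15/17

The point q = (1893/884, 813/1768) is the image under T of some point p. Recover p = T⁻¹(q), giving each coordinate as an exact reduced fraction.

p = (0, 3/2)

T1 = [12/13 5/13 0; -5/13 12/13 0; 0 0 1]
T2·T1 = [12/13 5/13 0; 1/13 29/26 0; 0 0 1]
T3·…·T1 = [25/26 49/52 0; 1/13 29/26 0; 0 0 1]
T4·…·T1 = [25/26 49/52 0; -1/13 -29/26 0; 0 0 1]
T5·…·T1 = [115/221 631/442 0; 359/442 271/884 0; 0 0 1]
det M = -1; M⁻¹ = [-271/884 631/442 0; 359/442 -115/221 0; 0 0 1]
M⁻¹ · (1893/884, 813/1768)ᵀ = (0, 3/2)ᵀ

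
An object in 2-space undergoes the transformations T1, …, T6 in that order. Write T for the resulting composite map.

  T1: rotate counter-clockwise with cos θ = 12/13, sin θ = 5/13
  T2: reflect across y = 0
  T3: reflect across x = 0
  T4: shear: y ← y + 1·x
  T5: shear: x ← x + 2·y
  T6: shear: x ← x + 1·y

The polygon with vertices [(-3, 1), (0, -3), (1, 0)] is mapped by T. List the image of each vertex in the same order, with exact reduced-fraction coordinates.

image vertices: (173/13, 44/13), (48/13, 21/13), (-63/13, -17/13)

T1 rotate counter-clockwise with cos θ = 12/13, sin θ = 5/13: (-3, 1) → (-41/13, -3/13); (0, -3) → (15/13, -36/13); (1, 0) → (12/13, 5/13)
T2 reflect across y = 0: (-41/13, -3/13) → (-41/13, 3/13); (15/13, -36/13) → (15/13, 36/13); (12/13, 5/13) → (12/13, -5/13)
T3 reflect across x = 0: (-41/13, 3/13) → (41/13, 3/13); (15/13, 36/13) → (-15/13, 36/13); (12/13, -5/13) → (-12/13, -5/13)
T4 shear: y ← y + 1·x: (41/13, 3/13) → (41/13, 44/13); (-15/13, 36/13) → (-15/13, 21/13); (-12/13, -5/13) → (-12/13, -17/13)
T5 shear: x ← x + 2·y: (41/13, 44/13) → (129/13, 44/13); (-15/13, 21/13) → (27/13, 21/13); (-12/13, -17/13) → (-46/13, -17/13)
T6 shear: x ← x + 1·y: (129/13, 44/13) → (173/13, 44/13); (27/13, 21/13) → (48/13, 21/13); (-46/13, -17/13) → (-63/13, -17/13)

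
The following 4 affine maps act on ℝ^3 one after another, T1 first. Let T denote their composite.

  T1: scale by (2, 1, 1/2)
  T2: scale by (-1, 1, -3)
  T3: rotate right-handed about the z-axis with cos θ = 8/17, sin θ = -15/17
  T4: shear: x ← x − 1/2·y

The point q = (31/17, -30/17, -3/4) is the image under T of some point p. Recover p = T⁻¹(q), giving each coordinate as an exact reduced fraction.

T1 = [2 0 0 0; 0 1 0 0; 0 0 1/2 0; 0 0 0 1]
T2·T1 = [-2 0 0 0; 0 1 0 0; 0 0 -3/2 0; 0 0 0 1]
T3·…·T1 = [-16/17 15/17 0 0; 30/17 8/17 0 0; 0 0 -3/2 0; 0 0 0 1]
T4·…·T1 = [-31/17 11/17 0 0; 30/17 8/17 0 0; 0 0 -3/2 0; 0 0 0 1]
det M = 3; M⁻¹ = [-4/17 11/34 0 0; 15/17 31/34 0 0; 0 0 -2/3 0; 0 0 0 1]
M⁻¹ · (31/17, -30/17, -3/4)ᵀ = (-1, 0, 1/2)ᵀ

p = (-1, 0, 1/2)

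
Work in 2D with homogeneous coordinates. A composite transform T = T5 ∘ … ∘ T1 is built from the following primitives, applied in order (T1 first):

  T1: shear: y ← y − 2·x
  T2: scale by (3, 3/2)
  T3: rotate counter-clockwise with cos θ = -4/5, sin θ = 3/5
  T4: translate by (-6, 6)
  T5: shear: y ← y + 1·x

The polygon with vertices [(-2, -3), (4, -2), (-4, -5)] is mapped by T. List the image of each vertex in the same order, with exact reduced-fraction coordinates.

T1 shear: y ← y − 2·x: (-2, -3) → (-2, 1); (4, -2) → (4, -10); (-4, -5) → (-4, 3)
T2 scale by (3, 3/2): (-2, 1) → (-6, 3/2); (4, -10) → (12, -15); (-4, 3) → (-12, 9/2)
T3 rotate counter-clockwise with cos θ = -4/5, sin θ = 3/5: (-6, 3/2) → (39/10, -24/5); (12, -15) → (-3/5, 96/5); (-12, 9/2) → (69/10, -54/5)
T4 translate by (-6, 6): (39/10, -24/5) → (-21/10, 6/5); (-3/5, 96/5) → (-33/5, 126/5); (69/10, -54/5) → (9/10, -24/5)
T5 shear: y ← y + 1·x: (-21/10, 6/5) → (-21/10, -9/10); (-33/5, 126/5) → (-33/5, 93/5); (9/10, -24/5) → (9/10, -39/10)

image vertices: (-21/10, -9/10), (-33/5, 93/5), (9/10, -39/10)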